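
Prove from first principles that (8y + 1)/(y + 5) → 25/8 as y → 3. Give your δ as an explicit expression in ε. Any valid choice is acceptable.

Let ε > 0 be given. We want δ > 0 with 0 < |y − 3| < δ ⇒ |(8y + 1)/(y + 5) − (25/8)| < ε.
Combining over a common denominator, (8y + 1)/(y + 5) − (25/8) = [(8y + 1)·8 − 25·(y + 5)] / [8·(y + 5)] = 39(y − 3) / (8(y + 5)).
So |(8y + 1)/(y + 5) − (25/8)| = 39|y − 3| / (8·|y + 5|).
Require δ ≤ 4, so |y + 5| ≥ |8| − |y − 3| > 8 − 4 = 4.
Hence |(8y + 1)/(y + 5) − (25/8)| < 39|y − 3|/(8·4) = (39/32)|y − 3|, which is < ε once |y − 3| < (32/39)ε.
Take δ = min(4, (32/39)ε). Then 0 < |y − 3| < δ forces both bounds, so |(8y + 1)/(y + 5) − (25/8)| < ε.

δ = min(4, (32/39)ε)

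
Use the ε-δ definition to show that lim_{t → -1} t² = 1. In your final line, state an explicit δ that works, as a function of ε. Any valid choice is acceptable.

δ = min(1, ε/3)

Let ε > 0. We seek δ > 0 with 0 < |t + 1| < δ ⇒ |t² − 1| < ε.
Factor: t² − 1 = (t + 1)(t - 1), so |t² − 1| = |t + 1|·|t - 1|.
Impose δ ≤ 1 so that |t| < 2; then |t - 1| ≤ 3.
Hence |t² − 1| ≤ 3|t + 1|, which is < ε once |t + 1| < ε/3.
Take δ = min(1, ε/3). If 0 < |t + 1| < δ then both bounds hold and |t² − 1| ≤ 3|t + 1| < 3·(ε/3) = ε.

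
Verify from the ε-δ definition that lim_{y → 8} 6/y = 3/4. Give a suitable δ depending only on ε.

δ = min(4, (16/3)ε)

Suppose ε > 0. We seek δ > 0 such that 0 < |y − 8| < δ implies |6/y − (3/4)| < ε.
|6/y − (3/4)| = 6·|8 − y|/(8·|y|) = 6|y − 8|/(8|y|).
Require δ ≤ 4 so that |y| > 8 − 4 = 4, hence 8|y| > 32.
Then |6/y − (3/4)| < 6|y − 8|/32, which is < ε when |y − 8| < (16/3)ε.
Take δ = min(4, (16/3)ε). Then 0 < |y − 8| < δ gives both |y − 8| < 4 and |y − 8| < (16/3)ε, so |6/y − (3/4)| < ε.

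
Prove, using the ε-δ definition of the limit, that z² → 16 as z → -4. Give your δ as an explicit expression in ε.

Let ε > 0. We seek δ > 0 with 0 < |z + 4| < δ ⇒ |z² − 16| < ε.
Factor: z² − 16 = (z + 4)(z - 4), so |z² − 16| = |z + 4|·|z - 4|.
Impose δ ≤ 1 so that |z| < 5; then |z - 4| ≤ 9.
Hence |z² − 16| ≤ 9|z + 4|, which is < ε once |z + 4| < ε/9.
Take δ = min(1, ε/9). If 0 < |z + 4| < δ then both bounds hold and |z² − 16| ≤ 9|z + 4| < 9·(ε/9) = ε.

δ = min(1, ε/9)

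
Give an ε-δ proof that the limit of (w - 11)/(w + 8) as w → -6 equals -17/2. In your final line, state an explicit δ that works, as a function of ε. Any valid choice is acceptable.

Fix ε > 0. We want δ > 0 with 0 < |w + 6| < δ ⇒ |(w - 11)/(w + 8) + 17/2| < ε.
Combining over a common denominator, (w - 11)/(w + 8) + 17/2 = [(w - 11)·2 − (-17)·(w + 8)] / [2·(w + 8)] = 19(w + 6) / (2(w + 8)).
So |(w - 11)/(w + 8) + 17/2| = 19|w + 6| / (2·|w + 8|).
Require δ ≤ 1, so |w + 8| ≥ |2| − |w + 6| > 2 − 1 = 1.
Hence |(w - 11)/(w + 8) + 17/2| < 19|w + 6|/(2·1) = (19/2)|w + 6|, which is < ε once |w + 6| < (2/19)ε.
Take δ = min(1, (2/19)ε). Then 0 < |w + 6| < δ forces both bounds, so |(w - 11)/(w + 8) + 17/2| < ε.

δ = min(1, (2/19)ε)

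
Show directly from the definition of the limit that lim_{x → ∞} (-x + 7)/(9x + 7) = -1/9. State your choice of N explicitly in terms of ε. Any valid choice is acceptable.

Let ε > 0. We seek N > 0 such that x > N implies |(-x + 7)/(9x + 7) + 1/9| < ε.
(-x + 7)/(9x + 7) + 1/9 = (9(-x + 7) − (-1)(9x + 7)) / (9(9x + 7)) = 70/(9(9x + 7)).
For x > 0 we have 9x + 7 > 9x, so |(-x + 7)/(9x + 7) + 1/9| = 70/(9(9x + 7)) < 70/(9·9x) = (70/81)/x.
Thus |(-x + 7)/(9x + 7) + 1/9| < ε whenever x > (70/81)/ε.
Take N = (70/81)/ε. If x > N then |(-x + 7)/(9x + 7) + 1/9| < (70/81)/x < ε.

N = (70/81)/ε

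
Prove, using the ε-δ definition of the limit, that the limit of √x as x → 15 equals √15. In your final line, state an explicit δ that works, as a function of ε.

δ = min(15, √15·ε)

Fix ε > 0. We want δ > 0 such that 0 < |x − 15| < δ implies |√x − √15| < ε.
Multiplying by the conjugate, |√x − √15| = |x − 15|/(√x + √15).
Restrict δ ≤ 15 so that |x − 15| < 15 forces x > 0, and then √x + √15 > √15.
Hence |√x − √15| < |x − 15|/√15, which is < ε once |x − 15| < √15·ε.
Take δ = min(15, √15·ε). If 0 < |x − 15| < δ then x > 0 and |√x − √15| < |x − 15|/√15 < ε.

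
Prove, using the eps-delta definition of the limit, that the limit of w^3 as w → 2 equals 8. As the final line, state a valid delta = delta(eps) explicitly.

delta = min(1, eps/19)

Suppose eps > 0. We seek delta > 0 with 0 < |w − 2| < delta ⇒ |w^3 − 8| < eps.
Factor: w^3 − 8 = (w − 2)(w^2 + 2w + 4), so |w^3 − 8| = |w − 2|·|w^2 + 2w + 4|.
Restrict delta ≤ 1. Then |w − 2| < 1 gives |w| < 3, so by the triangle inequality |w^2 + 2w + 4| ≤ 3^2 + 2·3 + 4 = 19.
Hence |w^3 − 8| ≤ 19|w − 2|, which is < eps once |w − 2| < eps/19.
Take delta = min(1, eps/19). If 0 < |w − 2| < delta then both bounds hold and |w^3 − 8| ≤ 19|w − 2| < 19·(eps/19) = eps.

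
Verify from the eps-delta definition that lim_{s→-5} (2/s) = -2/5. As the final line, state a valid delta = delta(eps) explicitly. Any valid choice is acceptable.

delta = min(5/2, (25/4)eps)

Let eps > 0 be given. We seek delta > 0 such that 0 < |s + 5| < delta implies |2/s + 2/5| < eps.
|2/s + 2/5| = 2·|-5 − s|/(5·|s|) = 2|s + 5|/(5|s|).
Require delta ≤ 5/2 so that |s| > 5 − 5/2 = 5/2, hence 5|s| > 25/2.
Then |2/s + 2/5| < 2|s + 5|/(25/2), which is < eps when |s + 5| < (25/4)eps.
Take delta = min(5/2, (25/4)eps). Then 0 < |s + 5| < delta gives both |s + 5| < 5/2 and |s + 5| < (25/4)eps, so |2/s + 2/5| < eps.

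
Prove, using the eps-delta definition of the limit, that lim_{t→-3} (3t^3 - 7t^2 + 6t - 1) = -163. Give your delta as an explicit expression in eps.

Fix eps > 0. We want delta > 0 such that 0 < |t + 3| < delta implies |(3t^3 - 7t^2 + 6t - 1) + 163| < eps.
(3t^3 - 7t^2 + 6t - 1) + 163 = 3t^3 - 7t^2 + 6t + 162 = (t + 3)(3t^2 - 16t + 54).
So |(3t^3 - 7t^2 + 6t - 1) + 163| = |t + 3|·|3t^2 - 16t + 54|.
Assume first that |t + 3| < 1, so |t| < 4. Then |3t^2 - 16t + 54| ≤ 3·4^2 + 16·4 + 54 = 166.
Hence |(3t^3 - 7t^2 + 6t - 1) + 163| ≤ 166|t + 3| < eps provided |t + 3| < eps/166.
Choosing delta = min(1, eps/166) ensures both conditions, hence |(3t^3 - 7t^2 + 6t - 1) + 163| < eps.

delta = min(1, eps/166)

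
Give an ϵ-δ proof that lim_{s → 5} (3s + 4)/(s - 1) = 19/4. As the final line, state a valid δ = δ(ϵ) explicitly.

δ = min(2, (8/7)ϵ)

Let ϵ > 0 be given. We want δ > 0 with 0 < |s − 5| < δ ⇒ |(3s + 4)/(s - 1) − (19/4)| < ϵ.
Combining over a common denominator, (3s + 4)/(s - 1) − (19/4) = [(3s + 4)·4 − 19·(s - 1)] / [4·(s - 1)] = -7(s − 5) / (4(s - 1)).
So |(3s + 4)/(s - 1) − (19/4)| = 7|s − 5| / (4·|s − 1|).
Require δ ≤ 2, so |s − 1| ≥ |4| − |s − 5| > 4 − 2 = 2.
Hence |(3s + 4)/(s - 1) − (19/4)| < 7|s − 5|/(4·2) = (7/8)|s − 5|, which is < ϵ once |s − 5| < (8/7)ϵ.
Take δ = min(2, (8/7)ϵ). Then 0 < |s − 5| < δ forces both bounds, so |(3s + 4)/(s - 1) − (19/4)| < ϵ.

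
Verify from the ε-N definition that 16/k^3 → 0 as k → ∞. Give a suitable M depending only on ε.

Let ε > 0. For k ≥ 1, |16/k^3 − 0| = 16/k^3.
16/k^3 < ε ⇔ k^3 > 16/ε ⇔ k > (16/ε)^{1/3}.
Take M = (16/ε)^{1/3}. Then k > M implies 16/k^3 < ε.

M = (16/ε)^{1/3}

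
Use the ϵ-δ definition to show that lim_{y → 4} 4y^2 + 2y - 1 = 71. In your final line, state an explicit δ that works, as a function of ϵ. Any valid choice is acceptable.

Fix ϵ > 0. We want δ > 0 such that 0 < |y − 4| < δ implies |(4y^2 + 2y - 1) − 71| < ϵ.
(4y^2 + 2y - 1) − 71 = 4y^2 + 2y - 72 = (y − 4)(4y + 18).
So |(4y^2 + 2y - 1) − 71| = |y − 4|·|4y + 18|.
Assume first that |y − 4| < 1, so |y| < 5. Then |4y + 18| ≤ 4·5 + 18 = 38.
Hence |(4y^2 + 2y - 1) − 71| ≤ 38|y − 4| < ϵ provided |y − 4| < ϵ/38.
Choosing δ = min(1, ϵ/38) ensures both conditions, hence |(4y^2 + 2y - 1) − 71| < ϵ.

δ = min(1, ϵ/38)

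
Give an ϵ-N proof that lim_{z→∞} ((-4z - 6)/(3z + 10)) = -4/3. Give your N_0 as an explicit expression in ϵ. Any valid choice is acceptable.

N_0 = (22/9)/ϵ

Let ϵ > 0. We seek N_0 > 0 such that z > N_0 implies |(-4z - 6)/(3z + 10) + 4/3| < ϵ.
(-4z - 6)/(3z + 10) + 4/3 = (3(-4z - 6) − (-4)(3z + 10)) / (3(3z + 10)) = 22/(3(3z + 10)).
For z > 0 we have 3z + 10 > 3z, so |(-4z - 6)/(3z + 10) + 4/3| = 22/(3(3z + 10)) < 22/(3·3z) = (22/9)/z.
Thus |(-4z - 6)/(3z + 10) + 4/3| < ϵ whenever z > (22/9)/ϵ.
Take N_0 = (22/9)/ϵ. If z > N_0 then |(-4z - 6)/(3z + 10) + 4/3| < (22/9)/z < ϵ.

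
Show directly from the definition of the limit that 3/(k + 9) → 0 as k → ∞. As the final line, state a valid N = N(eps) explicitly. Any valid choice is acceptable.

N = 3/eps

Fix eps > 0. For k ≥ 1, |3/(k + 9) − 0| = 3/(k + 9) ≤ 3/k.
We need 3/k < eps, i.e. k > 3/eps.
Take N = 3/eps. If k > N then |3/(k + 9)| ≤ 3/k < eps.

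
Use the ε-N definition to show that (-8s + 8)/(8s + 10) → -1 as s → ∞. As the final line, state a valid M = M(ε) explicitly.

Suppose ε > 0. We seek M > 0 such that s > M implies |(-8s + 8)/(8s + 10) + 1| < ε.
(-8s + 8)/(8s + 10) + 1 = (8(-8s + 8) − (-8)(8s + 10)) / (8(8s + 10)) = 144/(8(8s + 10)).
For s > 0 we have 8s + 10 > 8s, so |(-8s + 8)/(8s + 10) + 1| = 144/(8(8s + 10)) < 144/(8·8s) = (9/4)/s.
Thus |(-8s + 8)/(8s + 10) + 1| < ε whenever s > (9/4)/ε.
Take M = (9/4)/ε. If s > M then |(-8s + 8)/(8s + 10) + 1| < (9/4)/s < ε.

M = (9/4)/ε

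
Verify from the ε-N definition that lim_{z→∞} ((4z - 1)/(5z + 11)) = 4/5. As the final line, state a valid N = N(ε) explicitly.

Suppose ε > 0. We seek N > 0 such that z > N implies |(4z - 1)/(5z + 11) − (4/5)| < ε.
(4z - 1)/(5z + 11) − (4/5) = (5(4z - 1) − 4(5z + 11)) / (5(5z + 11)) = -49/(5(5z + 11)).
For z > 0 we have 5z + 11 > 5z, so |(4z - 1)/(5z + 11) − (4/5)| = 49/(5(5z + 11)) < 49/(5·5z) = (49/25)/z.
Thus |(4z - 1)/(5z + 11) − (4/5)| < ε whenever z > (49/25)/ε.
Take N = (49/25)/ε. If z > N then |(4z - 1)/(5z + 11) − (4/5)| < (49/25)/z < ε.

N = (49/25)/ε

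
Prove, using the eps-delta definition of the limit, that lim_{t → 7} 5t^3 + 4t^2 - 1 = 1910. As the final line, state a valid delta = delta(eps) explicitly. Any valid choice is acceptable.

delta = min(1, eps/905)

Let eps > 0. We want delta > 0 such that 0 < |t − 7| < delta implies |(5t^3 + 4t^2 - 1) − 1910| < eps.
(5t^3 + 4t^2 - 1) − 1910 = 5t^3 + 4t^2 - 1911 = (t − 7)(5t^2 + 39t + 273).
So |(5t^3 + 4t^2 - 1) − 1910| = |t − 7|·|5t^2 + 39t + 273|.
Assume first that |t − 7| < 1, so |t| < 8. Then |5t^2 + 39t + 273| ≤ 5·8^2 + 39·8 + 273 = 905.
Hence |(5t^3 + 4t^2 - 1) − 1910| ≤ 905|t − 7| < eps provided |t − 7| < eps/905.
Take delta = min(1, eps/905). Then 0 < |t − 7| < delta gives both |t − 7| < 1 and |t − 7| < eps/905, so |(5t^3 + 4t^2 - 1) − 1910| < eps.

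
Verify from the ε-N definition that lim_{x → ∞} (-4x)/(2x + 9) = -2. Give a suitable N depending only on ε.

Suppose ε > 0. We seek N > 0 such that x > N implies |(-4x)/(2x + 9) + 2| < ε.
(-4x)/(2x + 9) + 2 = (2(-4x) − (-4)(2x + 9)) / (2(2x + 9)) = 36/(2(2x + 9)).
For x > 0 we have 2x + 9 > 2x, so |(-4x)/(2x + 9) + 2| = 36/(2(2x + 9)) < 36/(2·2x) = 9/x.
Thus |(-4x)/(2x + 9) + 2| < ε whenever x > 9/ε.
Take N = 9/ε. If x > N then |(-4x)/(2x + 9) + 2| < 9/x < ε.

N = 9/ε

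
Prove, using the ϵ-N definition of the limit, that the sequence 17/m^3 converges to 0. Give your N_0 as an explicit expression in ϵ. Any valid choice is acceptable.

N_0 = (17/ϵ)^{1/3}

Let ϵ > 0. For m ≥ 1, |17/m^3 − 0| = 17/m^3.
17/m^3 < ϵ ⇔ m^3 > 17/ϵ ⇔ m > (17/ϵ)^{1/3}.
Take N_0 = (17/ϵ)^{1/3}. Then m > N_0 implies 17/m^3 < ϵ.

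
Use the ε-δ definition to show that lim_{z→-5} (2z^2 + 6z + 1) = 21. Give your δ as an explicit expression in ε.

δ = min(2, ε/18)

Fix ε > 0. We want δ > 0 such that 0 < |z + 5| < δ implies |(2z^2 + 6z + 1) − 21| < ε.
(2z^2 + 6z + 1) − 21 = 2z^2 + 6z - 20 = (z + 5)(2z - 4).
So |(2z^2 + 6z + 1) − 21| = |z + 5|·|2z - 4|.
Assume first that |z + 5| < 2, so |z| < 7. Then |2z - 4| ≤ 2·7 + 4 = 18.
Hence |(2z^2 + 6z + 1) − 21| ≤ 18|z + 5| < ε provided |z + 5| < ε/18.
Choosing δ = min(2, ε/18) ensures both conditions, hence |(2z^2 + 6z + 1) − 21| < ε.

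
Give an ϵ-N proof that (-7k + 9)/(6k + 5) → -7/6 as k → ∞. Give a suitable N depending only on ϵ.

N = (89/36)/ϵ

Let ϵ > 0 be given. For k ≥ 1, |(-7k + 9)/(6k + 5) + 7/6| = |89|/(6(6k + 5)) = 89/(6(6k + 5)).
Since 6k + 5 ≥ 6k for k ≥ 1, this is ≤ 89/(6·6k) = (89/36)/k.
So |(-7k + 9)/(6k + 5) + 7/6| < ϵ whenever k > (89/36)/ϵ.
Take N = (89/36)/ϵ. If k > N then |(-7k + 9)/(6k + 5) + 7/6| ≤ (89/36)/k < ϵ.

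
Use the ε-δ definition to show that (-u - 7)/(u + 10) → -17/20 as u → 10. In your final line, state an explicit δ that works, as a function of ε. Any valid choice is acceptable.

δ = min(10, (200/3)ε)

Suppose ε > 0. We want δ > 0 with 0 < |u − 10| < δ ⇒ |(-u - 7)/(u + 10) + 17/20| < ε.
Combining over a common denominator, (-u - 7)/(u + 10) + 17/20 = [(-u - 7)·20 − (-17)·(u + 10)] / [20·(u + 10)] = -3(u − 10) / (20(u + 10)).
So |(-u - 7)/(u + 10) + 17/20| = 3|u − 10| / (20·|u + 10|).
Restrict δ ≤ 10. Then |u − 10| < 10 gives |u + 10| = |(u − 10) + 20| ≥ 20 − 10 = 10.
Hence |(-u - 7)/(u + 10) + 17/20| < 3|u − 10|/(20·10) = (3/200)|u − 10|, which is < ε once |u − 10| < (200/3)ε.
Take δ = min(10, (200/3)ε). Then 0 < |u − 10| < δ forces both bounds, so |(-u - 7)/(u + 10) + 17/20| < ε.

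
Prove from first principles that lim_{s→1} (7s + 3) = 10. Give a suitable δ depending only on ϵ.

Fix ϵ > 0. We need δ > 0 so that 0 < |s − 1| < δ implies |(7s + 3) − 10| < ϵ.
|(7s + 3) − 10| = |7s - 7| = 7|s − 1|.
So 7|s − 1| < ϵ exactly when |s − 1| < ϵ/7.
Choosing δ = ϵ/7 gives |(7s + 3) − 10| = 7|s − 1| < ϵ whenever |s − 1| < δ.

δ = ϵ/7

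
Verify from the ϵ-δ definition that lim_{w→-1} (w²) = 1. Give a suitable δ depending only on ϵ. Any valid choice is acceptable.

Fix ϵ > 0. We seek δ > 0 with 0 < |w + 1| < δ ⇒ |w² − 1| < ϵ.
Factor: w² − 1 = (w + 1)(w - 1), so |w² − 1| = |w + 1|·|w - 1|.
Restrict δ ≤ 2. Then |w + 1| < 2 gives |w| < 3, so by the triangle inequality |w - 1| ≤ 3 + 1 = 4.
Hence |w² − 1| ≤ 4|w + 1|, which is < ϵ once |w + 1| < ϵ/4.
Take δ = min(2, ϵ/4). If 0 < |w + 1| < δ then both bounds hold and |w² − 1| ≤ 4|w + 1| < 4·(ϵ/4) = ϵ.

δ = min(2, ϵ/4)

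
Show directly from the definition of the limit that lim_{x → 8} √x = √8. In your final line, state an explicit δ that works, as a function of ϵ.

δ = min(8, √8·ϵ)

Suppose ϵ > 0. We want δ > 0 such that 0 < |x − 8| < δ implies |√x − √8| < ϵ.
Rationalise: √x − √8 = (x − 8)/(√x + √8), so |√x − √8| = |x − 8|/(√x + √8).
Restrict δ ≤ 8 so that |x − 8| < 8 forces x > 0, and then √x + √8 > √8.
Hence |√x − √8| < |x − 8|/√8, which is < ϵ once |x − 8| < √8·ϵ.
Take δ = min(8, √8·ϵ). If 0 < |x − 8| < δ then x > 0 and |√x − √8| < |x − 8|/√8 < ϵ.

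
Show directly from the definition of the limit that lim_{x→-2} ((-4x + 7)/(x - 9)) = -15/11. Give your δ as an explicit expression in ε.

δ = min(11/2, (121/58)ε)

Let ε > 0 be given. We want δ > 0 with 0 < |x + 2| < δ ⇒ |(-4x + 7)/(x - 9) + 15/11| < ε.
Combining over a common denominator, (-4x + 7)/(x - 9) + 15/11 = [(-4x + 7)·(-11) − 15·(x - 9)] / [(-11)·(x - 9)] = 29(x + 2) / ((-11)(x - 9)).
So |(-4x + 7)/(x - 9) + 15/11| = 29|x + 2| / (11·|x − 9|).
Restrict δ ≤ 11/2. Then |x + 2| < 11/2 gives |x − 9| = |(x + 2) + (-11)| ≥ 11 − 11/2 = 11/2.
Hence |(-4x + 7)/(x - 9) + 15/11| < 29|x + 2|/(11·(11/2)) = (58/121)|x + 2|, which is < ε once |x + 2| < (121/58)ε.
Take δ = min(11/2, (121/58)ε). Then 0 < |x + 2| < δ forces both bounds, so |(-4x + 7)/(x - 9) + 15/11| < ε.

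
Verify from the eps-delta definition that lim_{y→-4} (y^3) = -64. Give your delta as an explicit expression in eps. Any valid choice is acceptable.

Suppose eps > 0. We seek delta > 0 with 0 < |y + 4| < delta ⇒ |y^3 + 64| < eps.
Factor: y^3 + 64 = (y + 4)(y^2 - 4y + 16), so |y^3 + 64| = |y + 4|·|y^2 - 4y + 16|.
Restrict delta ≤ 1. Then |y + 4| < 1 gives |y| < 5, so by the triangle inequality |y^2 - 4y + 16| ≤ 5^2 + 4·5 + 16 = 61.
Hence |y^3 + 64| ≤ 61|y + 4|, which is < eps once |y + 4| < eps/61.
Take delta = min(1, eps/61). If 0 < |y + 4| < delta then both bounds hold and |y^3 + 64| ≤ 61|y + 4| < 61·(eps/61) = eps.

delta = min(1, eps/61)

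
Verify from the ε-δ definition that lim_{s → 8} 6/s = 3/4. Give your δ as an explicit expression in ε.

Fix ε > 0. We seek δ > 0 such that 0 < |s − 8| < δ implies |6/s − (3/4)| < ε.
|6/s − (3/4)| = 6·|8 − s|/(8·|s|) = 6|s − 8|/(8|s|).
Require δ ≤ 4 so that |s| > 8 − 4 = 4, hence 8|s| > 32.
Then |6/s − (3/4)| < 6|s − 8|/32, which is < ε when |s − 8| < (16/3)ε.
Take δ = min(4, (16/3)ε). Then 0 < |s − 8| < δ gives both |s − 8| < 4 and |s − 8| < (16/3)ε, so |6/s − (3/4)| < ε.

δ = min(4, (16/3)ε)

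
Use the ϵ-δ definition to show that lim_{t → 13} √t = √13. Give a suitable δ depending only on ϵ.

δ = min(13, √13·ϵ)

Suppose ϵ > 0. We want δ > 0 such that 0 < |t − 13| < δ implies |√t − √13| < ϵ.
Multiplying by the conjugate, |√t − √13| = |t − 13|/(√t + √13).
Restrict δ ≤ 13 so that |t − 13| < 13 forces t > 0, and then √t + √13 > √13.
Hence |√t − √13| < |t − 13|/√13, which is < ϵ once |t − 13| < √13·ϵ.
Take δ = min(13, √13·ϵ). If 0 < |t − 13| < δ then t > 0 and |√t − √13| < |t − 13|/√13 < ϵ.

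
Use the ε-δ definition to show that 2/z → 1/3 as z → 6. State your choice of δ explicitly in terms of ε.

δ = min(3, 9ε)

Suppose ε > 0. We seek δ > 0 such that 0 < |z − 6| < δ implies |2/z − (1/3)| < ε.
|2/z − (1/3)| = 2·|6 − z|/(6·|z|) = 2|z − 6|/(6|z|).
Require δ ≤ 3 so that |z| > 6 − 3 = 3, hence 6|z| > 18.
Then |2/z − (1/3)| < 2|z − 6|/18, which is < ε when |z − 6| < 9ε.
Take δ = min(3, 9ε). Then 0 < |z − 6| < δ gives both |z − 6| < 3 and |z − 6| < 9ε, so |2/z − (1/3)| < ε.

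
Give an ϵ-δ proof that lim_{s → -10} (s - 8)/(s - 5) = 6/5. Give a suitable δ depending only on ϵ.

δ = min(15/2, (75/2)ϵ)

Let ϵ > 0 be given. We want δ > 0 with 0 < |s + 10| < δ ⇒ |(s - 8)/(s - 5) − (6/5)| < ϵ.
Combining over a common denominator, (s - 8)/(s - 5) − (6/5) = [(s - 8)·(-15) − (-18)·(s - 5)] / [(-15)·(s - 5)] = 3(s + 10) / ((-15)(s - 5)).
So |(s - 8)/(s - 5) − (6/5)| = 3|s + 10| / (15·|s − 5|).
Restrict δ ≤ 15/2. Then |s + 10| < 15/2 gives |s − 5| = |(s + 10) + (-15)| ≥ 15 − 15/2 = 15/2.
Hence |(s - 8)/(s - 5) − (6/5)| < 3|s + 10|/(15·(15/2)) = (2/75)|s + 10|, which is < ϵ once |s + 10| < (75/2)ϵ.
Take δ = min(15/2, (75/2)ϵ). Then 0 < |s + 10| < δ forces both bounds, so |(s - 8)/(s - 5) − (6/5)| < ϵ.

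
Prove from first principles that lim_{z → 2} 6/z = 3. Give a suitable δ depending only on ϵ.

Let ϵ > 0. We seek δ > 0 such that 0 < |z − 2| < δ implies |6/z − 3| < ϵ.
|6/z − 3| = 6·|2 − z|/(2·|z|) = 6|z − 2|/(2|z|).
Restrict δ ≤ 1. Then |z − 2| < 1 gives |z| > 1, so 2|z| > 2.
Then |6/z − 3| < 6|z − 2|/2, which is < ϵ when |z − 2| < (1/3)ϵ.
Take δ = min(1, (1/3)ϵ). Then 0 < |z − 2| < δ gives both |z − 2| < 1 and |z − 2| < (1/3)ϵ, so |6/z − 3| < ϵ.

δ = min(1, (1/3)ϵ)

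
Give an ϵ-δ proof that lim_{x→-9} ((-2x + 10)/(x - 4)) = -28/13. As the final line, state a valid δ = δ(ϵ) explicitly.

Let ϵ > 0 be given. We want δ > 0 with 0 < |x + 9| < δ ⇒ |(-2x + 10)/(x - 4) + 28/13| < ϵ.
Combining over a common denominator, (-2x + 10)/(x - 4) + 28/13 = [(-2x + 10)·(-13) − 28·(x - 4)] / [(-13)·(x - 4)] = -2(x + 9) / ((-13)(x - 4)).
So |(-2x + 10)/(x - 4) + 28/13| = 2|x + 9| / (13·|x − 4|).
Require δ ≤ 13/2, so |x − 4| ≥ |-13| − |x + 9| > 13 − 13/2 = 13/2.
Hence |(-2x + 10)/(x - 4) + 28/13| < 2|x + 9|/(13·(13/2)) = (4/169)|x + 9|, which is < ϵ once |x + 9| < (169/4)ϵ.
Take δ = min(13/2, (169/4)ϵ). Then 0 < |x + 9| < δ forces both bounds, so |(-2x + 10)/(x - 4) + 28/13| < ϵ.

δ = min(13/2, (169/4)ϵ)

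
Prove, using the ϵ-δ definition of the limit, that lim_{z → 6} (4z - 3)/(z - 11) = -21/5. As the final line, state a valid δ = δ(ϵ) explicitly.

Let ϵ > 0 be given. We want δ > 0 with 0 < |z − 6| < δ ⇒ |(4z - 3)/(z - 11) + 21/5| < ϵ.
Combining over a common denominator, (4z - 3)/(z - 11) + 21/5 = [(4z - 3)·(-5) − 21·(z - 11)] / [(-5)·(z - 11)] = -41(z − 6) / ((-5)(z - 11)).
So |(4z - 3)/(z - 11) + 21/5| = 41|z − 6| / (5·|z − 11|).
Require δ ≤ 5/2, so |z − 11| ≥ |-5| − |z − 6| > 5 − 5/2 = 5/2.
Hence |(4z - 3)/(z - 11) + 21/5| < 41|z − 6|/(5·(5/2)) = (82/25)|z − 6|, which is < ϵ once |z − 6| < (25/82)ϵ.
Take δ = min(5/2, (25/82)ϵ). Then 0 < |z − 6| < δ forces both bounds, so |(4z - 3)/(z - 11) + 21/5| < ϵ.

δ = min(5/2, (25/82)ϵ)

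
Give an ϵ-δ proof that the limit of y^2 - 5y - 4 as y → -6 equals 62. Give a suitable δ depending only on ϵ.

Suppose ϵ > 0. We want δ > 0 such that 0 < |y + 6| < δ implies |(y^2 - 5y - 4) − 62| < ϵ.
(y^2 - 5y - 4) − 62 = y^2 - 5y - 66 = (y + 6)(y - 11).
So |(y^2 - 5y - 4) − 62| = |y + 6|·|y - 11|.
Require δ ≤ 1. Then |y + 6| < 1 gives |y| < 7, and by the triangle inequality |y - 11| ≤ 7 + 11 = 18.
Hence |(y^2 - 5y - 4) − 62| ≤ 18|y + 6| < ϵ provided |y + 6| < ϵ/18.
Choosing δ = min(1, ϵ/18) ensures both conditions, hence |(y^2 - 5y - 4) − 62| < ϵ.

δ = min(1, ϵ/18)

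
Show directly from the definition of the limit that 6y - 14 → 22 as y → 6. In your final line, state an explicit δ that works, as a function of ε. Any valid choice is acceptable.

Fix ε > 0. We need δ > 0 so that 0 < |y − 6| < δ implies |(6y - 14) − 22| < ε.
|(6y - 14) − 22| = |6y - 36| = 6|y − 6|.
So 6|y − 6| < ε exactly when |y − 6| < ε/6.
Choosing δ = ε/6 gives |(6y - 14) − 22| = 6|y − 6| < ε whenever |y − 6| < δ.

δ = ε/6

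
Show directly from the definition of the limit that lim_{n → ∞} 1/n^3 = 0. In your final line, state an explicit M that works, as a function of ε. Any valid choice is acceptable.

Let ε > 0 be given. For n ≥ 1, |1/n^3 − 0| = 1/n^3.
1/n^3 < ε ⇔ n^3 > 1/ε ⇔ n > (1/ε)^{1/3}.
Take M = (1/ε)^{1/3}. Then n > M implies 1/n^3 < ε.

M = (1/ε)^{1/3}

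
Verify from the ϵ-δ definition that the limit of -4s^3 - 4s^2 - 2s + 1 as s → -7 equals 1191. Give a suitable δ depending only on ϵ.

δ = min(1, ϵ/618)

Suppose ϵ > 0. We want δ > 0 such that 0 < |s + 7| < δ implies |(-4s^3 - 4s^2 - 2s + 1) − 1191| < ϵ.
(-4s^3 - 4s^2 - 2s + 1) − 1191 = -4s^3 - 4s^2 - 2s - 1190 = (s + 7)(-4s^2 + 24s - 170).
So |(-4s^3 - 4s^2 - 2s + 1) − 1191| = |s + 7|·|-4s^2 + 24s - 170|.
Require δ ≤ 1. Then |s + 7| < 1 gives |s| < 8, and by the triangle inequality |-4s^2 + 24s - 170| ≤ 4·8^2 + 24·8 + 170 = 618.
Hence |(-4s^3 - 4s^2 - 2s + 1) − 1191| ≤ 618|s + 7| < ϵ provided |s + 7| < ϵ/618.
Choosing δ = min(1, ϵ/618) ensures both conditions, hence |(-4s^3 - 4s^2 - 2s + 1) − 1191| < ϵ.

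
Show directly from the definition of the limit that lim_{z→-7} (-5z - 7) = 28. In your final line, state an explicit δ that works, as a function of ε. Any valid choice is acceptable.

Suppose ε > 0. We need δ > 0 so that 0 < |z + 7| < δ implies |(-5z - 7) − 28| < ε.
|(-5z - 7) − 28| = |-5z - 35| = 5|z + 7|.
So 5|z + 7| < ε exactly when |z + 7| < ε/5.
Take δ = ε/5. If 0 < |z + 7| < δ then |(-5z - 7) − 28| = 5|z + 7| < 5·(ε/5) = ε.

δ = ε/5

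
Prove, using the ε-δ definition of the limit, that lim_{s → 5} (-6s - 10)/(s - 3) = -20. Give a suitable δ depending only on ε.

Let ε > 0. We want δ > 0 with 0 < |s − 5| < δ ⇒ |(-6s - 10)/(s - 3) + 20| < ε.
Combining over a common denominator, (-6s - 10)/(s - 3) + 20 = [(-6s - 10)·2 − (-40)·(s - 3)] / [2·(s - 3)] = 28(s − 5) / (2(s - 3)).
So |(-6s - 10)/(s - 3) + 20| = 28|s − 5| / (2·|s − 3|).
Restrict δ ≤ 1. Then |s − 5| < 1 gives |s − 3| = |(s − 5) + 2| ≥ 2 − 1 = 1.
Hence |(-6s - 10)/(s - 3) + 20| < 28|s − 5|/(2·1) = 14|s − 5|, which is < ε once |s − 5| < (1/14)ε.
Take δ = min(1, (1/14)ε). Then 0 < |s − 5| < δ forces both bounds, so |(-6s - 10)/(s - 3) + 20| < ε.

δ = min(1, (1/14)ε)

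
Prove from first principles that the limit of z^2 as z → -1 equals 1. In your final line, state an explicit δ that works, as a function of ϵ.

δ = min(1, ϵ/3)

Suppose ϵ > 0. We seek δ > 0 with 0 < |z + 1| < δ ⇒ |z^2 − 1| < ϵ.
Factor: z^2 − 1 = (z + 1)(z - 1), so |z^2 − 1| = |z + 1|·|z - 1|.
Impose δ ≤ 1 so that |z| < 2; then |z - 1| ≤ 3.
Hence |z^2 − 1| ≤ 3|z + 1|, which is < ϵ once |z + 1| < ϵ/3.
Take δ = min(1, ϵ/3). If 0 < |z + 1| < δ then both bounds hold and |z^2 − 1| ≤ 3|z + 1| < 3·(ϵ/3) = ϵ.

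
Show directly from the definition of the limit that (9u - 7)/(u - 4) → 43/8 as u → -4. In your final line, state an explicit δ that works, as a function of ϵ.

δ = min(4, (32/29)ϵ)

Fix ϵ > 0. We want δ > 0 with 0 < |u + 4| < δ ⇒ |(9u - 7)/(u - 4) − (43/8)| < ϵ.
Combining over a common denominator, (9u - 7)/(u - 4) − (43/8) = [(9u - 7)·(-8) − (-43)·(u - 4)] / [(-8)·(u - 4)] = -29(u + 4) / ((-8)(u - 4)).
So |(9u - 7)/(u - 4) − (43/8)| = 29|u + 4| / (8·|u − 4|).
Restrict δ ≤ 4. Then |u + 4| < 4 gives |u − 4| = |(u + 4) + (-8)| ≥ 8 − 4 = 4.
Hence |(9u - 7)/(u - 4) − (43/8)| < 29|u + 4|/(8·4) = (29/32)|u + 4|, which is < ϵ once |u + 4| < (32/29)ϵ.
Take δ = min(4, (32/29)ϵ). Then 0 < |u + 4| < δ forces both bounds, so |(9u - 7)/(u - 4) − (43/8)| < ϵ.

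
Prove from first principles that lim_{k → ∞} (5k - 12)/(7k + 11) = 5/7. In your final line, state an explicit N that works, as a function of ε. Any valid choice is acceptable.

N = (139/49)/ε

Suppose ε > 0. For k ≥ 1, |(5k - 12)/(7k + 11) − (5/7)| = |-139|/(7(7k + 11)) = 139/(7(7k + 11)).
Since 7k + 11 ≥ 7k for k ≥ 1, this is ≤ 139/(7·7k) = (139/49)/k.
So |(5k - 12)/(7k + 11) − (5/7)| < ε whenever k > (139/49)/ε.
Take N = (139/49)/ε. If k > N then |(5k - 12)/(7k + 11) − (5/7)| ≤ (139/49)/k < ε.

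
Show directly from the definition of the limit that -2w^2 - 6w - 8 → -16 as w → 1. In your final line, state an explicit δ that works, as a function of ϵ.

Suppose ϵ > 0. We want δ > 0 such that 0 < |w − 1| < δ implies |(-2w^2 - 6w - 8) + 16| < ϵ.
(-2w^2 - 6w - 8) + 16 = -2w^2 - 6w + 8 = (w − 1)(-2w - 8).
So |(-2w^2 - 6w - 8) + 16| = |w − 1|·|-2w - 8|.
Assume first that |w − 1| < 1, so |w| < 2. Then |-2w - 8| ≤ 2·2 + 8 = 12.
Hence |(-2w^2 - 6w - 8) + 16| ≤ 12|w − 1| < ϵ provided |w − 1| < ϵ/12.
Take δ = min(1, ϵ/12). Then 0 < |w − 1| < δ gives both |w − 1| < 1 and |w − 1| < ϵ/12, so |(-2w^2 - 6w - 8) + 16| < ϵ.

δ = min(1, ϵ/12)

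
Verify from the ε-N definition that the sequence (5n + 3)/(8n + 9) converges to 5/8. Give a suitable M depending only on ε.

Fix ε > 0. For n ≥ 1, |(5n + 3)/(8n + 9) − (5/8)| = |-21|/(8(8n + 9)) = 21/(8(8n + 9)).
Since 8n + 9 ≥ 8n for n ≥ 1, this is ≤ 21/(8·8n) = (21/64)/n.
So |(5n + 3)/(8n + 9) − (5/8)| < ε whenever n > (21/64)/ε.
Take M = (21/64)/ε. If n > M then |(5n + 3)/(8n + 9) − (5/8)| ≤ (21/64)/n < ε.

M = (21/64)/ε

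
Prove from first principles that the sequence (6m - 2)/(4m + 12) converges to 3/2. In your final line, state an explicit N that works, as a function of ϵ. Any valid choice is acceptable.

N = 5/ϵ

Let ϵ > 0. For m ≥ 1, |(6m - 2)/(4m + 12) − (3/2)| = |-80|/(4(4m + 12)) = 80/(4(4m + 12)).
Since 4m + 12 ≥ 4m for m ≥ 1, this is ≤ 80/(4·4m) = 5/m.
So |(6m - 2)/(4m + 12) − (3/2)| < ϵ whenever m > 5/ϵ.
Take N = 5/ϵ. If m > N then |(6m - 2)/(4m + 12) − (3/2)| ≤ 5/m < ϵ.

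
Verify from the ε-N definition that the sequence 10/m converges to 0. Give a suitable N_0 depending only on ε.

N_0 = 10/ε

Let ε > 0. For m ≥ 1, |10/m − 0| = 10/(m) ≤ 10/m.
We need 10/m < ε, i.e. m > 10/ε.
Take N_0 = 10/ε. If m > N_0 then |10/m| ≤ 10/m < ε.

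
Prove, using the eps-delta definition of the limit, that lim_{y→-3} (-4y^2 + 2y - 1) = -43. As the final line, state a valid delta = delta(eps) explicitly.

Fix eps > 0. We want delta > 0 such that 0 < |y + 3| < delta implies |(-4y^2 + 2y - 1) + 43| < eps.
(-4y^2 + 2y - 1) + 43 = -4y^2 + 2y + 42 = (y + 3)(-4y + 14).
So |(-4y^2 + 2y - 1) + 43| = |y + 3|·|-4y + 14|.
Require delta ≤ 1. Then |y + 3| < 1 gives |y| < 4, and by the triangle inequality |-4y + 14| ≤ 4·4 + 14 = 30.
Hence |(-4y^2 + 2y - 1) + 43| ≤ 30|y + 3| < eps provided |y + 3| < eps/30.
Choosing delta = min(1, eps/30) ensures both conditions, hence |(-4y^2 + 2y - 1) + 43| < eps.

delta = min(1, eps/30)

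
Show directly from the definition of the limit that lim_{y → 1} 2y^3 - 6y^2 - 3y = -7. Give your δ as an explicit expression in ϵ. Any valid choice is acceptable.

δ = min(1, ϵ/23)

Fix ϵ > 0. We want δ > 0 such that 0 < |y − 1| < δ implies |(2y^3 - 6y^2 - 3y) + 7| < ϵ.
(2y^3 - 6y^2 - 3y) + 7 = 2y^3 - 6y^2 - 3y + 7 = (y − 1)(2y^2 - 4y - 7).
So |(2y^3 - 6y^2 - 3y) + 7| = |y − 1|·|2y^2 - 4y - 7|.
Require δ ≤ 1. Then |y − 1| < 1 gives |y| < 2, and by the triangle inequality |2y^2 - 4y - 7| ≤ 2·2^2 + 4·2 + 7 = 23.
Hence |(2y^3 - 6y^2 - 3y) + 7| ≤ 23|y − 1| < ϵ provided |y − 1| < ϵ/23.
Choosing δ = min(1, ϵ/23) ensures both conditions, hence |(2y^3 - 6y^2 - 3y) + 7| < ϵ.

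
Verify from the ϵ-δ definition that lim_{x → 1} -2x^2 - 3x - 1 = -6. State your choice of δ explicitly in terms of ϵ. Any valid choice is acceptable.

Let ϵ > 0 be given. We want δ > 0 such that 0 < |x − 1| < δ implies |(-2x^2 - 3x - 1) + 6| < ϵ.
(-2x^2 - 3x - 1) + 6 = -2x^2 - 3x + 5 = (x − 1)(-2x - 5).
So |(-2x^2 - 3x - 1) + 6| = |x − 1|·|-2x - 5|.
Require δ ≤ 2. Then |x − 1| < 2 gives |x| < 3, and by the triangle inequality |-2x - 5| ≤ 2·3 + 5 = 11.
Hence |(-2x^2 - 3x - 1) + 6| ≤ 11|x − 1| < ϵ provided |x − 1| < ϵ/11.
Take δ = min(2, ϵ/11). Then 0 < |x − 1| < δ gives both |x − 1| < 2 and |x − 1| < ϵ/11, so |(-2x^2 - 3x - 1) + 6| < ϵ.

δ = min(2, ϵ/11)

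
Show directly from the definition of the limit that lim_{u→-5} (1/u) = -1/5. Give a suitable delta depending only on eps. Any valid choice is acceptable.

delta = min(5/2, (25/2)eps)

Let eps > 0 be given. We seek delta > 0 such that 0 < |u + 5| < delta implies |1/u + 1/5| < eps.
|1/u + 1/5| = |-5 − u|/(5·|u|) = |u + 5|/(5|u|).
Require delta ≤ 5/2 so that |u| > 5 − 5/2 = 5/2, hence 5|u| > 25/2.
Then |1/u + 1/5| < |u + 5|/(25/2), which is < eps when |u + 5| < (25/2)eps.
Take delta = min(5/2, (25/2)eps). Then 0 < |u + 5| < delta gives both |u + 5| < 5/2 and |u + 5| < (25/2)eps, so |1/u + 1/5| < eps.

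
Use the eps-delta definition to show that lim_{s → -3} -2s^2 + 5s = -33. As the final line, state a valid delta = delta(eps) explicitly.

Let eps > 0 be given. We want delta > 0 such that 0 < |s + 3| < delta implies |(-2s^2 + 5s) + 33| < eps.
(-2s^2 + 5s) + 33 = -2s^2 + 5s + 33 = (s + 3)(-2s + 11).
So |(-2s^2 + 5s) + 33| = |s + 3|·|-2s + 11|.
Require delta ≤ 1. Then |s + 3| < 1 gives |s| < 4, and by the triangle inequality |-2s + 11| ≤ 2·4 + 11 = 19.
Hence |(-2s^2 + 5s) + 33| ≤ 19|s + 3| < eps provided |s + 3| < eps/19.
Take delta = min(1, eps/19). Then 0 < |s + 3| < delta gives both |s + 3| < 1 and |s + 3| < eps/19, so |(-2s^2 + 5s) + 33| < eps.

delta = min(1, eps/19)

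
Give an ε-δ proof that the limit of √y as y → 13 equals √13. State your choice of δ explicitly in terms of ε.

Let ε > 0. We want δ > 0 such that 0 < |y − 13| < δ implies |√y − √13| < ε.
Multiplying by the conjugate, |√y − √13| = |y − 13|/(√y + √13).
Restrict δ ≤ 13 so that |y − 13| < 13 forces y > 0, and then √y + √13 > √13.
Hence |√y − √13| < |y − 13|/√13, which is < ε once |y − 13| < √13·ε.
Take δ = min(13, √13·ε). If 0 < |y − 13| < δ then y > 0 and |√y − √13| < |y − 13|/√13 < ε.

δ = min(13, √13·ε)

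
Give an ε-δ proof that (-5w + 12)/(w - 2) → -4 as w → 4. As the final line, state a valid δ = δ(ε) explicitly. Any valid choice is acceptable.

Suppose ε > 0. We want δ > 0 with 0 < |w − 4| < δ ⇒ |(-5w + 12)/(w - 2) + 4| < ε.
Combining over a common denominator, (-5w + 12)/(w - 2) + 4 = [(-5w + 12)·2 − (-8)·(w - 2)] / [2·(w - 2)] = -2(w − 4) / (2(w - 2)).
So |(-5w + 12)/(w - 2) + 4| = 2|w − 4| / (2·|w − 2|).
Require δ ≤ 1, so |w − 2| ≥ |2| − |w − 4| > 2 − 1 = 1.
Hence |(-5w + 12)/(w - 2) + 4| < 2|w − 4|/(2·1) = |w − 4|, which is < ε once |w − 4| < ε.
Take δ = min(1, ε). Then 0 < |w − 4| < δ forces both bounds, so |(-5w + 12)/(w - 2) + 4| < ε.

δ = min(1, ε)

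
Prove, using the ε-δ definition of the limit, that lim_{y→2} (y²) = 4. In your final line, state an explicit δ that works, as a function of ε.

Fix ε > 0. We seek δ > 0 with 0 < |y − 2| < δ ⇒ |y² − 4| < ε.
Factor: y² − 4 = (y − 2)(y + 2), so |y² − 4| = |y − 2|·|y + 2|.
Restrict δ ≤ 1. Then |y − 2| < 1 gives |y| < 3, so by the triangle inequality |y + 2| ≤ 3 + 2 = 5.
Hence |y² − 4| ≤ 5|y − 2|, which is < ε once |y − 2| < ε/5.
Take δ = min(1, ε/5). If 0 < |y − 2| < δ then both bounds hold and |y² − 4| ≤ 5|y − 2| < 5·(ε/5) = ε.

δ = min(1, ε/5)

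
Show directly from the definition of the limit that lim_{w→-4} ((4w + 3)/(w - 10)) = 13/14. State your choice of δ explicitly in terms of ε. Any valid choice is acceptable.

Fix ε > 0. We want δ > 0 with 0 < |w + 4| < δ ⇒ |(4w + 3)/(w - 10) − (13/14)| < ε.
Combining over a common denominator, (4w + 3)/(w - 10) − (13/14) = [(4w + 3)·(-14) − (-13)·(w - 10)] / [(-14)·(w - 10)] = -43(w + 4) / ((-14)(w - 10)).
So |(4w + 3)/(w - 10) − (13/14)| = 43|w + 4| / (14·|w − 10|).
Restrict δ ≤ 7. Then |w + 4| < 7 gives |w − 10| = |(w + 4) + (-14)| ≥ 14 − 7 = 7.
Hence |(4w + 3)/(w - 10) − (13/14)| < 43|w + 4|/(14·7) = (43/98)|w + 4|, which is < ε once |w + 4| < (98/43)ε.
Take δ = min(7, (98/43)ε). Then 0 < |w + 4| < δ forces both bounds, so |(4w + 3)/(w - 10) − (13/14)| < ε.

δ = min(7, (98/43)ε)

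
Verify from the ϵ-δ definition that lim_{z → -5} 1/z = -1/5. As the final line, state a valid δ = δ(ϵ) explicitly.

δ = min(5/2, (25/2)ϵ)

Fix ϵ > 0. We seek δ > 0 such that 0 < |z + 5| < δ implies |1/z + 1/5| < ϵ.
|1/z + 1/5| = |-5 − z|/(5·|z|) = |z + 5|/(5|z|).
Require δ ≤ 5/2 so that |z| > 5 − 5/2 = 5/2, hence 5|z| > 25/2.
Then |1/z + 1/5| < |z + 5|/(25/2), which is < ϵ when |z + 5| < (25/2)ϵ.
Take δ = min(5/2, (25/2)ϵ). Then 0 < |z + 5| < δ gives both |z + 5| < 5/2 and |z + 5| < (25/2)ϵ, so |1/z + 1/5| < ϵ.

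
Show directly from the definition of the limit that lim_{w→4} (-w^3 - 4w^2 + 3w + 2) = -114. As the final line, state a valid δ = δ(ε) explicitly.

δ = min(2, ε/113)

Fix ε > 0. We want δ > 0 such that 0 < |w − 4| < δ implies |(-w^3 - 4w^2 + 3w + 2) + 114| < ε.
(-w^3 - 4w^2 + 3w + 2) + 114 = -w^3 - 4w^2 + 3w + 116 = (w − 4)(-w^2 - 8w - 29).
So |(-w^3 - 4w^2 + 3w + 2) + 114| = |w − 4|·|-w^2 - 8w - 29|.
Assume first that |w − 4| < 2, so |w| < 6. Then |-w^2 - 8w - 29| ≤ 6^2 + 8·6 + 29 = 113.
Hence |(-w^3 - 4w^2 + 3w + 2) + 114| ≤ 113|w − 4| < ε provided |w − 4| < ε/113.
Take δ = min(2, ε/113). Then 0 < |w − 4| < δ gives both |w − 4| < 2 and |w − 4| < ε/113, so |(-w^3 - 4w^2 + 3w + 2) + 114| < ε.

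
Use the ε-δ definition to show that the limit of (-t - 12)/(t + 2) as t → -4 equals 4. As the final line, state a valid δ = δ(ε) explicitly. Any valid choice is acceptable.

δ = min(1, (1/5)ε)

Let ε > 0 be given. We want δ > 0 with 0 < |t + 4| < δ ⇒ |(-t - 12)/(t + 2) − 4| < ε.
Combining over a common denominator, (-t - 12)/(t + 2) − 4 = [(-t - 12)·(-2) − (-8)·(t + 2)] / [(-2)·(t + 2)] = 10(t + 4) / ((-2)(t + 2)).
So |(-t - 12)/(t + 2) − 4| = 10|t + 4| / (2·|t + 2|).
Restrict δ ≤ 1. Then |t + 4| < 1 gives |t + 2| = |(t + 4) + (-2)| ≥ 2 − 1 = 1.
Hence |(-t - 12)/(t + 2) − 4| < 10|t + 4|/(2·1) = 5|t + 4|, which is < ε once |t + 4| < (1/5)ε.
Take δ = min(1, (1/5)ε). Then 0 < |t + 4| < δ forces both bounds, so |(-t - 12)/(t + 2) − 4| < ε.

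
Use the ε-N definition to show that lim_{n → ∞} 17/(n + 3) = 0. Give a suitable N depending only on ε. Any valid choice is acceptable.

N = 17/ε

Fix ε > 0. For n ≥ 1, |17/(n + 3) − 0| = 17/(n + 3) ≤ 17/n.
We need 17/n < ε, i.e. n > 17/ε.
Take N = 17/ε. If n > N then |17/(n + 3)| ≤ 17/n < ε.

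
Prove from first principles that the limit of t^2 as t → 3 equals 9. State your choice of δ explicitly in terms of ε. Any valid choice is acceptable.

δ = min(1, ε/7)

Fix ε > 0. We seek δ > 0 with 0 < |t − 3| < δ ⇒ |t^2 − 9| < ε.
Factor: t^2 − 9 = (t − 3)(t + 3), so |t^2 − 9| = |t − 3|·|t + 3|.
Impose δ ≤ 1 so that |t| < 4; then |t + 3| ≤ 7.
Hence |t^2 − 9| ≤ 7|t − 3|, which is < ε once |t − 3| < ε/7.
Take δ = min(1, ε/7). If 0 < |t − 3| < δ then both bounds hold and |t^2 − 9| ≤ 7|t − 3| < 7·(ε/7) = ε.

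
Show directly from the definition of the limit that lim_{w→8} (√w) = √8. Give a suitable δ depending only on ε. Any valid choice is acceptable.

δ = min(8, √8·ε)

Suppose ε > 0. We want δ > 0 such that 0 < |w − 8| < δ implies |√w − √8| < ε.
Rationalise: √w − √8 = (w − 8)/(√w + √8), so |√w − √8| = |w − 8|/(√w + √8).
Restrict δ ≤ 8 so that |w − 8| < 8 forces w > 0, and then √w + √8 > √8.
Hence |√w − √8| < |w − 8|/√8, which is < ε once |w − 8| < √8·ε.
Take δ = min(8, √8·ε). If 0 < |w − 8| < δ then w > 0 and |√w − √8| < |w − 8|/√8 < ε.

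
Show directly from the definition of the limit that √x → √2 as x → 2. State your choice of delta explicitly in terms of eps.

delta = min(2, √2·eps)

Let eps > 0 be given. We want delta > 0 such that 0 < |x − 2| < delta implies |√x − √2| < eps.
Rationalise: √x − √2 = (x − 2)/(√x + √2), so |√x − √2| = |x − 2|/(√x + √2).
Restrict delta ≤ 2 so that |x − 2| < 2 forces x > 0, and then √x + √2 > √2.
Hence |√x − √2| < |x − 2|/√2, which is < eps once |x − 2| < √2·eps.
Take delta = min(2, √2·eps). If 0 < |x − 2| < delta then x > 0 and |√x − √2| < |x − 2|/√2 < eps.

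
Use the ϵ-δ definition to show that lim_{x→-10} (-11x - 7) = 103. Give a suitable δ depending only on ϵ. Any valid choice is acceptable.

δ = ϵ/11

Let ϵ > 0. We need δ > 0 so that 0 < |x + 10| < δ implies |(-11x - 7) − 103| < ϵ.
Since (-11x - 7) − 103 = -11(x + 10), we have |(-11x - 7) − 103| = 11|x + 10|.
Thus it suffices that |x + 10| < ϵ/11.
Take δ = ϵ/11. If 0 < |x + 10| < δ then |(-11x - 7) − 103| = 11|x + 10| < 11·(ϵ/11) = ϵ.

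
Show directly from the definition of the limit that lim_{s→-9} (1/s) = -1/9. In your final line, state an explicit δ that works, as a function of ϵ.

Fix ϵ > 0. We seek δ > 0 such that 0 < |s + 9| < δ implies |1/s + 1/9| < ϵ.
|1/s + 1/9| = |-9 − s|/(9·|s|) = |s + 9|/(9|s|).
Restrict δ ≤ 9/2. Then |s + 9| < 9/2 gives |s| > 9/2, so 9|s| > 81/2.
Then |1/s + 1/9| < |s + 9|/(81/2), which is < ϵ when |s + 9| < (81/2)ϵ.
Take δ = min(9/2, (81/2)ϵ). Then 0 < |s + 9| < δ gives both |s + 9| < 9/2 and |s + 9| < (81/2)ϵ, so |1/s + 1/9| < ϵ.

δ = min(9/2, (81/2)ϵ)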